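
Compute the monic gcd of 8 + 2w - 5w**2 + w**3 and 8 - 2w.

By polynomial division,
  w**3 - 5w**2 + 2w + 8 = (-(1/2)w**2 + (1/2)w + 1)(-2w + 8) + (0)
Last nonzero remainder: -2w + 8. Dividing through by -2 gives the monic gcd w - 4.

-4 + w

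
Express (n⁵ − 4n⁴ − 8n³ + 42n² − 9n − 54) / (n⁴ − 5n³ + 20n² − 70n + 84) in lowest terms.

(n³ + n² − 9n − 9)/(n² + 14)

By polynomial division,
  n⁵ − 4n⁴ − 8n³ + 42n² − 9n − 54 = (n + 1)(n⁴ − 5n³ + 20n² − 70n + 84) + (−23n³ + 92n² − 23n − 138)
  n⁴ − 5n³ + 20n² − 70n + 84 = (−(1/23)n + 1/23)(−23n³ + 92n² − 23n − 138) + (15n² − 75n + 90)
  −23n³ + 92n² − 23n − 138 = (−(23/15)n − 23/15)(15n² − 75n + 90) + (0)
Last nonzero remainder: 15n² − 75n + 90. Dividing through by 15 gives the monic gcd n² − 5n + 6.
Cancel n² − 5n + 6 from numerator and denominator to get the reduced form.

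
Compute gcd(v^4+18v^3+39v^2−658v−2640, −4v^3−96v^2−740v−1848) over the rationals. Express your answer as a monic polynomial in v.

v+11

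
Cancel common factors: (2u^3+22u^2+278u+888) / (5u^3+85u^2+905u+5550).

(2u+8)/(5u+50)

Euclidean algorithm in ℚ[u]:
  2u^3+22u^2+278u+888 = (2/5)(5u^3+85u^2+905u+5550) + (-12u^2-84u-1332)
  5u^3+85u^2+905u+5550 = (-(5/12)u-25/6)(-12u^2-84u-1332) + (0)
Last nonzero remainder: -12u^2-84u-1332. Dividing through by -12 gives the monic gcd u^2+7u+111.
Cancel u^2+7u+111 from numerator and denominator to get the reduced form.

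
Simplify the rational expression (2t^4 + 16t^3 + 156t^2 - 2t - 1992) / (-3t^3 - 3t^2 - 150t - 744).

Euclidean algorithm in ℚ[t]:
  2t^4 + 16t^3 + 156t^2 - 2t - 1992 = (-(2/3)t - 14/3)(-3t^3 - 3t^2 - 150t - 744) + (42t^2 - 1198t - 5464)
  -3t^3 - 3t^2 - 150t - 744 = (-(1/14)t - 310/147)(42t^2 - 1198t - 5464) + (-(450802/147)t - 1803208/147)
  42t^2 - 1198t - 5464 = (-(3087/225401)t + 100401/225401)(-(450802/147)t - 1803208/147) + (0)
Last nonzero remainder: -(450802/147)t - 1803208/147. Dividing through by -450802/147 gives the monic gcd t + 4.
Cancel t + 4 from numerator and denominator to get the reduced form.

(-2t^3 - 8t^2 - 124t + 498)/(3t^2 - 9t + 186)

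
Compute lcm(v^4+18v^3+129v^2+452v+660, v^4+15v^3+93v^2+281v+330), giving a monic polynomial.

Repeated division with remainder:
  v^4+18v^3+129v^2+452v+660 = (v^4+15v^3+93v^2+281v+330) + (3v^3+36v^2+171v+330)
  v^4+15v^3+93v^2+281v+330 = ((1/3)v+1)(3v^3+36v^2+171v+330) + (0)
Last nonzero remainder: 3v^3+36v^2+171v+330. Dividing through by 3 gives the monic gcd v^3+12v^2+57v+110.
Then lcm(f, g) = f·g / gcd(f, g); expanding and making the result monic gives the answer.

v^5+21v^4+183v^3+839v^2+2016v+1980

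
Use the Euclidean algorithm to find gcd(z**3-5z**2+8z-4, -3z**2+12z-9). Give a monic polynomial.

Repeated division with remainder:
  z**3-5z**2+8z-4 = (-(1/3)z+1/3)(-3z**2+12z-9) + (z-1)
  -3z**2+12z-9 = (-3z+9)(z-1) + (0)
The last nonzero remainder z-1 is already monic.

z-1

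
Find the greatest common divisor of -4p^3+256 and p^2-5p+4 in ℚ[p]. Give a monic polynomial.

By polynomial division,
  -4p^3+256 = (-4p-20)(p^2-5p+4) + (-84p+336)
  p^2-5p+4 = (-(1/84)p+1/84)(-84p+336) + (0)
Last nonzero remainder: -84p+336. Dividing through by -84 gives the monic gcd p-4.

p-4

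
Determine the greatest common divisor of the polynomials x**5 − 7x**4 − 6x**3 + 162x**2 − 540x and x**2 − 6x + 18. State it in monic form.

x**2 − 6x + 18

By polynomial division,
  x**5 − 7x**4 − 6x**3 + 162x**2 − 540x = (x**3 − x**2 − 30x)(x**2 − 6x + 18) + (0)
The last nonzero remainder x**2 − 6x + 18 is already monic.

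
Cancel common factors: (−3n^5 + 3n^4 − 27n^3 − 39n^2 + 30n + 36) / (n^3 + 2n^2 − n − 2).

(−3n^3 + 3n^2 − 30n − 36)/(n + 2)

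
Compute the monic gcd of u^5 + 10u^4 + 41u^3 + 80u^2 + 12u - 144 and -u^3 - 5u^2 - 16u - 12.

u^2 + 4u + 12

By polynomial division,
  u^5 + 10u^4 + 41u^3 + 80u^2 + 12u - 144 = (-u^2 - 5u)(-u^3 - 5u^2 - 16u - 12) + (-12u^2 - 48u - 144)
  -u^3 - 5u^2 - 16u - 12 = ((1/12)u + 1/12)(-12u^2 - 48u - 144) + (0)
Last nonzero remainder: -12u^2 - 48u - 144. Dividing through by -12 gives the monic gcd u^2 + 4u + 12.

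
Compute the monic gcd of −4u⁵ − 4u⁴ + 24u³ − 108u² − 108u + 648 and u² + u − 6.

u² + u − 6

Repeated division with remainder:
  −4u⁵ − 4u⁴ + 24u³ − 108u² − 108u + 648 = (−4u³ − 108)(u² + u − 6) + (0)
The last nonzero remainder u² + u − 6 is already monic.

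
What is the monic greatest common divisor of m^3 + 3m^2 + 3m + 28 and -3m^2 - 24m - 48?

Repeated division with remainder:
  m^3 + 3m^2 + 3m + 28 = (-(1/3)m + 5/3)(-3m^2 - 24m - 48) + (27m + 108)
  -3m^2 - 24m - 48 = (-(1/9)m - 4/9)(27m + 108) + (0)
Last nonzero remainder: 27m + 108. Dividing through by 27 gives the monic gcd m + 4.

m + 4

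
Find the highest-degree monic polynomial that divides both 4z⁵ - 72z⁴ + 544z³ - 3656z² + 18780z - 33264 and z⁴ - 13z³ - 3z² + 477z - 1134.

z³ - 19z² + 111z - 189

Apply the Euclidean algorithm:
  4z⁵ - 72z⁴ + 544z³ - 3656z² + 18780z - 33264 = (4z - 20)(z⁴ - 13z³ - 3z² + 477z - 1134) + (296z³ - 5624z² + 32856z - 55944)
  z⁴ - 13z³ - 3z² + 477z - 1134 = ((1/296)z + 3/148)(296z³ - 5624z² + 32856z - 55944) + (0)
Last nonzero remainder: 296z³ - 5624z² + 32856z - 55944. Dividing through by 296 gives the monic gcd z³ - 19z² + 111z - 189.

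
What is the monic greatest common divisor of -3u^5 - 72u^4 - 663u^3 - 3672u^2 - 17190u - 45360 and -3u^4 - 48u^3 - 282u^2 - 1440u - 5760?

u^3 + 8u^2 + 30u + 240

Euclidean algorithm in ℚ[u]:
  -3u^5 - 72u^4 - 663u^3 - 3672u^2 - 17190u - 45360 = (u + 8)(-3u^4 - 48u^3 - 282u^2 - 1440u - 5760) + (3u^3 + 24u^2 + 90u + 720)
  -3u^4 - 48u^3 - 282u^2 - 1440u - 5760 = (-u - 8)(3u^3 + 24u^2 + 90u + 720) + (0)
Last nonzero remainder: 3u^3 + 24u^2 + 90u + 720. Dividing through by 3 gives the monic gcd u^3 + 8u^2 + 30u + 240.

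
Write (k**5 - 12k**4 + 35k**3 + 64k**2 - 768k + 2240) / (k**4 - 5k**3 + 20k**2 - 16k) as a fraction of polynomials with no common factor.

Apply the Euclidean algorithm:
  k**5 - 12k**4 + 35k**3 + 64k**2 - 768k + 2240 = (k - 7)(k**4 - 5k**3 + 20k**2 - 16k) + (-20k**3 + 220k**2 - 880k + 2240)
  k**4 - 5k**3 + 20k**2 - 16k = (-(1/20)k - 3/10)(-20k**3 + 220k**2 - 880k + 2240) + (42k**2 - 168k + 672)
  -20k**3 + 220k**2 - 880k + 2240 = (-(10/21)k + 10/3)(42k**2 - 168k + 672) + (0)
Last nonzero remainder: 42k**2 - 168k + 672. Dividing through by 42 gives the monic gcd k**2 - 4k + 16.
Cancel k**2 - 4k + 16 from numerator and denominator to get the reduced form.

(k**3 - 8k**2 - 13k + 140)/(k**2 - k)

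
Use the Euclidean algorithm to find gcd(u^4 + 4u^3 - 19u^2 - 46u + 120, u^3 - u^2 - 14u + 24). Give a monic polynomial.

u^3 - u^2 - 14u + 24

Euclidean algorithm in ℚ[u]:
  u^4 + 4u^3 - 19u^2 - 46u + 120 = (u + 5)(u^3 - u^2 - 14u + 24) + (0)
The last nonzero remainder u^3 - u^2 - 14u + 24 is already monic.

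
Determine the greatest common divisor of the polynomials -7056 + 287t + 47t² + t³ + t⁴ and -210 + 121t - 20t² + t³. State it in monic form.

-7 + t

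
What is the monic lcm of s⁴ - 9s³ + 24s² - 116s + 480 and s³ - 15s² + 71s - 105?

Euclidean algorithm in ℚ[s]:
  s⁴ - 9s³ + 24s² - 116s + 480 = (s + 6)(s³ - 15s² + 71s - 105) + (43s² - 437s + 1110)
  s³ - 15s² + 71s - 105 = ((1/43)s - 208/1849)(43s² - 437s + 1110) + (-(7347/1849)s + 36735/1849)
  43s² - 437s + 1110 = (-(79507/7347)s + 136826/2449)(-(7347/1849)s + 36735/1849) + (0)
Last nonzero remainder: -(7347/1849)s + 36735/1849. Dividing through by -7347/1849 gives the monic gcd s - 5.
Then lcm(f, g) = f·g / gcd(f, g); expanding and making the result monic gives the answer.

s⁶ - 19s⁵ + 135s⁴ - 545s³ + 2144s² - 7236s + 10080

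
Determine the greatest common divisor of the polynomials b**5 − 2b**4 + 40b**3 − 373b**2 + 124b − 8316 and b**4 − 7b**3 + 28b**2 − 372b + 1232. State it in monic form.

b**3 − 3b**2 + 16b − 308

Apply the Euclidean algorithm:
  b**5 − 2b**4 + 40b**3 − 373b**2 + 124b − 8316 = (b + 5)(b**4 − 7b**3 + 28b**2 − 372b + 1232) + (47b**3 − 141b**2 + 752b − 14476)
  b**4 − 7b**3 + 28b**2 − 372b + 1232 = ((1/47)b − 4/47)(47b**3 − 141b**2 + 752b − 14476) + (0)
Last nonzero remainder: 47b**3 − 141b**2 + 752b − 14476. Dividing through by 47 gives the monic gcd b**3 − 3b**2 + 16b − 308.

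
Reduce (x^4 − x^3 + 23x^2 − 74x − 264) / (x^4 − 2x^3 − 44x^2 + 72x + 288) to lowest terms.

(x^2 + x + 33)/(x^2 − 36)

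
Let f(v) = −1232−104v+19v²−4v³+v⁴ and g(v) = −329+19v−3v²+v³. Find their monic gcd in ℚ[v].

−7+v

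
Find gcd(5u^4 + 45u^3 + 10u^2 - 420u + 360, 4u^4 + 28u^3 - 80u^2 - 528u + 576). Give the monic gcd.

u^3 + 11u^2 + 24u - 36

Repeated division with remainder:
  5u^4 + 45u^3 + 10u^2 - 420u + 360 = (5/4)(4u^4 + 28u^3 - 80u^2 - 528u + 576) + (10u^3 + 110u^2 + 240u - 360)
  4u^4 + 28u^3 - 80u^2 - 528u + 576 = ((2/5)u - 8/5)(10u^3 + 110u^2 + 240u - 360) + (0)
Last nonzero remainder: 10u^3 + 110u^2 + 240u - 360. Dividing through by 10 gives the monic gcd u^3 + 11u^2 + 24u - 36.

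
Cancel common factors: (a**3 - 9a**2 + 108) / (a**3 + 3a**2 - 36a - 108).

(a - 6)/(a + 6)

Apply the Euclidean algorithm:
  a**3 - 9a**2 + 108 = (a**3 + 3a**2 - 36a - 108) + (-12a**2 + 36a + 216)
  a**3 + 3a**2 - 36a - 108 = (-(1/12)a - 1/2)(-12a**2 + 36a + 216) + (0)
Last nonzero remainder: -12a**2 + 36a + 216. Dividing through by -12 gives the monic gcd a**2 - 3a - 18.
Cancel a**2 - 3a - 18 from numerator and denominator to get the reduced form.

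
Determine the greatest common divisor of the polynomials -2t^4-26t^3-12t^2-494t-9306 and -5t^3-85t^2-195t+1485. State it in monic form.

t^2+20t+99

Apply the Euclidean algorithm:
  -2t^4-26t^3-12t^2-494t-9306 = ((2/5)t-8/5)(-5t^3-85t^2-195t+1485) + (-70t^2-1400t-6930)
  -5t^3-85t^2-195t+1485 = ((1/14)t-3/14)(-70t^2-1400t-6930) + (0)
Last nonzero remainder: -70t^2-1400t-6930. Dividing through by -70 gives the monic gcd t^2+20t+99.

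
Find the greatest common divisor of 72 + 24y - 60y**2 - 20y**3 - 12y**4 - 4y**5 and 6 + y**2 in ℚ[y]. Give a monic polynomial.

6 + y**2

Euclidean algorithm in ℚ[y]:
  -4y**5 - 12y**4 - 20y**3 - 60y**2 + 24y + 72 = (-4y**3 - 12y**2 + 4y + 12)(y**2 + 6) + (0)
The last nonzero remainder y**2 + 6 is already monic.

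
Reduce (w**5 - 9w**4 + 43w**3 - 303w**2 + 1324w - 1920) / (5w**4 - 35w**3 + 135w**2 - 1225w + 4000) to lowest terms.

Repeated division with remainder:
  w**5 - 9w**4 + 43w**3 - 303w**2 + 1324w - 1920 = ((1/5)w - 2/5)(5w**4 - 35w**3 + 135w**2 - 1225w + 4000) + (2w**3 - 4w**2 + 34w - 320)
  5w**4 - 35w**3 + 135w**2 - 1225w + 4000 = ((5/2)w - 25/2)(2w**3 - 4w**2 + 34w - 320) + (0)
Last nonzero remainder: 2w**3 - 4w**2 + 34w - 320. Dividing through by 2 gives the monic gcd w**3 - 2w**2 + 17w - 160.
Cancel w**3 - 2w**2 + 17w - 160 from numerator and denominator to get the reduced form.

(w**2 - 7w + 12)/(5w - 25)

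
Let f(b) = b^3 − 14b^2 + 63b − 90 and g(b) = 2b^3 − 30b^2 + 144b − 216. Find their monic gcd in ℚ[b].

Apply the Euclidean algorithm:
  b^3 − 14b^2 + 63b − 90 = (1/2)(2b^3 − 30b^2 + 144b − 216) + (b^2 − 9b + 18)
  2b^3 − 30b^2 + 144b − 216 = (2b − 12)(b^2 − 9b + 18) + (0)
The last nonzero remainder b^2 − 9b + 18 is already monic.

b^2 − 9b + 18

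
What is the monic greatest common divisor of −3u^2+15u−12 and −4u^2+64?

u−4

Apply the Euclidean algorithm:
  −3u^2+15u−12 = (3/4)(−4u^2+64) + (15u−60)
  −4u^2+64 = (−(4/15)u−16/15)(15u−60) + (0)
Last nonzero remainder: 15u−60. Dividing through by 15 gives the monic gcd u−4.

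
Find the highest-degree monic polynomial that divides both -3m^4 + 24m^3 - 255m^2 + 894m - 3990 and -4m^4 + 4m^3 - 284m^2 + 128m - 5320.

m^2 - 2m + 38

By polynomial division,
  -3m^4 + 24m^3 - 255m^2 + 894m - 3990 = (3/4)(-4m^4 + 4m^3 - 284m^2 + 128m - 5320) + (21m^3 - 42m^2 + 798m)
  -4m^4 + 4m^3 - 284m^2 + 128m - 5320 = (-(4/21)m - 4/21)(21m^3 - 42m^2 + 798m) + (-140m^2 + 280m - 5320)
  21m^3 - 42m^2 + 798m = (-(3/20)m)(-140m^2 + 280m - 5320) + (0)
Last nonzero remainder: -140m^2 + 280m - 5320. Dividing through by -140 gives the monic gcd m^2 - 2m + 38.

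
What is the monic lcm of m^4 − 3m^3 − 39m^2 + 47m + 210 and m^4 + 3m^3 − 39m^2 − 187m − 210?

By polynomial division,
  m^4 − 3m^3 − 39m^2 + 47m + 210 = (m^4 + 3m^3 − 39m^2 − 187m − 210) + (−6m^3 + 234m + 420)
  m^4 + 3m^3 − 39m^2 − 187m − 210 = (−(1/6)m − 1/2)(−6m^3 + 234m + 420) + (0)
Last nonzero remainder: −6m^3 + 234m + 420. Dividing through by −6 gives the monic gcd m^3 − 39m − 70.
Then lcm(f, g) = f·g / gcd(f, g); expanding and making the result monic gives the answer.

m^5 − 48m^3 − 70m^2 + 351m + 630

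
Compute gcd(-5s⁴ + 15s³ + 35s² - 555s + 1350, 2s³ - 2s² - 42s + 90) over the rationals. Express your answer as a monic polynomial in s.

Euclidean algorithm in ℚ[s]:
  -5s⁴ + 15s³ + 35s² - 555s + 1350 = (-(5/2)s + 5)(2s³ - 2s² - 42s + 90) + (-60s² - 120s + 900)
  2s³ - 2s² - 42s + 90 = (-(1/30)s + 1/10)(-60s² - 120s + 900) + (0)
Last nonzero remainder: -60s² - 120s + 900. Dividing through by -60 gives the monic gcd s² + 2s - 15.

s² + 2s - 15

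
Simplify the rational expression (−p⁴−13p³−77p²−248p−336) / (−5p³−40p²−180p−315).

Euclidean algorithm in ℚ[p]:
  −p⁴−13p³−77p²−248p−336 = ((1/5)p+1)(−5p³−40p²−180p−315) + (−p²−5p−21)
  −5p³−40p²−180p−315 = (5p+15)(−p²−5p−21) + (0)
Last nonzero remainder: −p²−5p−21. Dividing through by −1 gives the monic gcd p²+5p+21.
Cancel p²+5p+21 from numerator and denominator to get the reduced form.

(p²+8p+16)/(5p+15)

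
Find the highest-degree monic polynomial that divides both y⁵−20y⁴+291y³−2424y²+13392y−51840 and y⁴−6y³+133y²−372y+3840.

y²−3y+60

Repeated division with remainder:
  y⁵−20y⁴+291y³−2424y²+13392y−51840 = (y−14)(y⁴−6y³+133y²−372y+3840) + (74y³−190y²+4344y+1920)
  y⁴−6y³+133y²−372y+3840 = ((1/74)y−127/2738)(74y³−190y²+4344y+1920) + ((89648/1369)y²−(268944/1369)y+5378880/1369)
  74y³−190y²+4344y+1920 = ((50653/44824)y+2738/5603)((89648/1369)y²−(268944/1369)y+5378880/1369) + (0)
Last nonzero remainder: (89648/1369)y²−(268944/1369)y+5378880/1369. Dividing through by 89648/1369 gives the monic gcd y²−3y+60.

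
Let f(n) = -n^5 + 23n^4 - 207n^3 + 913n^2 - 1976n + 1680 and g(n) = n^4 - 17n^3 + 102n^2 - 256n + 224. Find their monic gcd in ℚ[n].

n^3 - 15n^2 + 72n - 112

Repeated division with remainder:
  -n^5 + 23n^4 - 207n^3 + 913n^2 - 1976n + 1680 = (-n + 6)(n^4 - 17n^3 + 102n^2 - 256n + 224) + (-3n^3 + 45n^2 - 216n + 336)
  n^4 - 17n^3 + 102n^2 - 256n + 224 = (-(1/3)n + 2/3)(-3n^3 + 45n^2 - 216n + 336) + (0)
Last nonzero remainder: -3n^3 + 45n^2 - 216n + 336. Dividing through by -3 gives the monic gcd n^3 - 15n^2 + 72n - 112.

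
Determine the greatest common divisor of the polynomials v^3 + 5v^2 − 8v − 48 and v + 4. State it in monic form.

Euclidean algorithm in ℚ[v]:
  v^3 + 5v^2 − 8v − 48 = (v^2 + v − 12)(v + 4) + (0)
The last nonzero remainder v + 4 is already monic.

v + 4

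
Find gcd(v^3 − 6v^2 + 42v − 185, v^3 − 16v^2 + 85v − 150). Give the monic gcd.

v − 5

Repeated division with remainder:
  v^3 − 6v^2 + 42v − 185 = (v^3 − 16v^2 + 85v − 150) + (10v^2 − 43v − 35)
  v^3 − 16v^2 + 85v − 150 = ((1/10)v − 117/100)(10v^2 − 43v − 35) + ((3819/100)v − 3819/20)
  10v^2 − 43v − 35 = ((1000/3819)v + 700/3819)((3819/100)v − 3819/20) + (0)
Last nonzero remainder: (3819/100)v − 3819/20. Dividing through by 3819/100 gives the monic gcd v − 5.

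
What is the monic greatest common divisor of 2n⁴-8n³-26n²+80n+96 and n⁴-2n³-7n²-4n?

By polynomial division,
  2n⁴-8n³-26n²+80n+96 = (2)(n⁴-2n³-7n²-4n) + (-4n³-12n²+88n+96)
  n⁴-2n³-7n²-4n = (-(1/4)n+5/4)(-4n³-12n²+88n+96) + (30n²-90n-120)
  -4n³-12n²+88n+96 = (-(2/15)n-4/5)(30n²-90n-120) + (0)
Last nonzero remainder: 30n²-90n-120. Dividing through by 30 gives the monic gcd n²-3n-4.

n²-3n-4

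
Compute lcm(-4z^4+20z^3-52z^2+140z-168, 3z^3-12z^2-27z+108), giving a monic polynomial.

Repeated division with remainder:
  -4z^4+20z^3-52z^2+140z-168 = (-(4/3)z+4/3)(3z^3-12z^2-27z+108) + (-72z^2+320z-312)
  3z^3-12z^2-27z+108 = (-(1/24)z-1/54)(-72z^2+320z-312) + (-(920/27)z+920/9)
  -72z^2+320z-312 = ((243/115)z-351/115)(-(920/27)z+920/9) + (0)
Last nonzero remainder: -(920/27)z+920/9. Dividing through by -920/27 gives the monic gcd z-3.
Then lcm(f, g) = f·g / gcd(f, g); expanding and making the result monic gives the answer.

z^6-6z^5+6z^4+12z^3-79z^2+378z-504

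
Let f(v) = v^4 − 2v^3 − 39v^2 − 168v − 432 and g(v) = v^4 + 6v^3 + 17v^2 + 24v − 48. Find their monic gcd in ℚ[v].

v^3 + 7v^2 + 24v + 48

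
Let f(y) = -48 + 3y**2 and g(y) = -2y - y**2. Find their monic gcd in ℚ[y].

By polynomial division,
  3y**2 - 48 = (-3)(-y**2 - 2y) + (-6y - 48)
  -y**2 - 2y = ((1/6)y - 1)(-6y - 48) + (-48)
  -6y - 48 = ((1/8)y + 1)(-48) + (0)
The last nonzero remainder is the constant -48, so the polynomials are coprime and gcd = 1.

1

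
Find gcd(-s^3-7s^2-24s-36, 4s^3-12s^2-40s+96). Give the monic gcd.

s+3

Repeated division with remainder:
  -s^3-7s^2-24s-36 = (-1/4)(4s^3-12s^2-40s+96) + (-10s^2-34s-12)
  4s^3-12s^2-40s+96 = (-(2/5)s+64/25)(-10s^2-34s-12) + ((1056/25)s+3168/25)
  -10s^2-34s-12 = (-(125/528)s-25/264)((1056/25)s+3168/25) + (0)
Last nonzero remainder: (1056/25)s+3168/25. Dividing through by 1056/25 gives the monic gcd s+3.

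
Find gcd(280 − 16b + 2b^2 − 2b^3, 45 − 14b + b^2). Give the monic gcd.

Repeated division with remainder:
  −2b^3 + 2b^2 − 16b + 280 = (−2b − 26)(b^2 − 14b + 45) + (−290b + 1450)
  b^2 − 14b + 45 = (−(1/290)b + 9/290)(−290b + 1450) + (0)
Last nonzero remainder: −290b + 1450. Dividing through by −290 gives the monic gcd b − 5.

−5 + b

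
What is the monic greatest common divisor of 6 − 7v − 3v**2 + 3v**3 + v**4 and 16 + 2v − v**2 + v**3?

2 + v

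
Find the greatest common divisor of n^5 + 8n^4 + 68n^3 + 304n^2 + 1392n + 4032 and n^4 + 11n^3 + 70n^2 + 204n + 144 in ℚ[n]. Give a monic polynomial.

Repeated division with remainder:
  n^5 + 8n^4 + 68n^3 + 304n^2 + 1392n + 4032 = (n − 3)(n^4 + 11n^3 + 70n^2 + 204n + 144) + (31n^3 + 310n^2 + 1860n + 4464)
  n^4 + 11n^3 + 70n^2 + 204n + 144 = ((1/31)n + 1/31)(31n^3 + 310n^2 + 1860n + 4464) + (0)
Last nonzero remainder: 31n^3 + 310n^2 + 1860n + 4464. Dividing through by 31 gives the monic gcd n^3 + 10n^2 + 60n + 144.

n^3 + 10n^2 + 60n + 144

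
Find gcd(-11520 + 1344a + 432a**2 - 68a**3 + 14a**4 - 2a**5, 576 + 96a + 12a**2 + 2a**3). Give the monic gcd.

48 + a**2

Apply the Euclidean algorithm:
  -2a**5 + 14a**4 - 68a**3 + 432a**2 + 1344a - 11520 = (-a**2 + 13a - 64)(2a**3 + 12a**2 + 96a + 576) + (528a**2 + 25344)
  2a**3 + 12a**2 + 96a + 576 = ((1/264)a + 1/44)(528a**2 + 25344) + (0)
Last nonzero remainder: 528a**2 + 25344. Dividing through by 528 gives the monic gcd a**2 + 48.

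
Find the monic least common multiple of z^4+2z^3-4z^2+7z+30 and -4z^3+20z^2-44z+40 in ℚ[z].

Apply the Euclidean algorithm:
  z^4+2z^3-4z^2+7z+30 = (-(1/4)z-7/4)(-4z^3+20z^2-44z+40) + (20z^2-60z+100)
  -4z^3+20z^2-44z+40 = (-(1/5)z+2/5)(20z^2-60z+100) + (0)
Last nonzero remainder: 20z^2-60z+100. Dividing through by 20 gives the monic gcd z^2-3z+5.
Then lcm(f, g) = f·g / gcd(f, g); expanding and making the result monic gives the answer.

z^5-8z^3+15z^2+16z-60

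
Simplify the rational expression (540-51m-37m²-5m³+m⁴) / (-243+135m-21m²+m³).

Repeated division with remainder:
  m⁴-5m³-37m²-51m+540 = (m+16)(m³-21m²+135m-243) + (164m²-1968m+4428)
  m³-21m²+135m-243 = ((1/164)m-9/164)(164m²-1968m+4428) + (0)
Last nonzero remainder: 164m²-1968m+4428. Dividing through by 164 gives the monic gcd m²-12m+27.
Cancel m²-12m+27 from numerator and denominator to get the reduced form.

(20+7m+m²)/(-9+m)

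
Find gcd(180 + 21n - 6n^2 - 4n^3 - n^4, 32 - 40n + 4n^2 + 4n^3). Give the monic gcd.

Apply the Euclidean algorithm:
  -n^4 - 4n^3 - 6n^2 + 21n + 180 = (-(1/4)n - 3/4)(4n^3 + 4n^2 - 40n + 32) + (-13n^2 - n + 204)
  4n^3 + 4n^2 - 40n + 32 = (-(4/13)n - 48/169)(-13n^2 - n + 204) + ((3800/169)n + 15200/169)
  -13n^2 - n + 204 = (-(2197/3800)n + 8619/3800)((3800/169)n + 15200/169) + (0)
Last nonzero remainder: (3800/169)n + 15200/169. Dividing through by 3800/169 gives the monic gcd n + 4.

4 + n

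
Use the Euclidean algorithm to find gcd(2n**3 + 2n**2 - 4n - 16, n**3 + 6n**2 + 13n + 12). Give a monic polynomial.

By polynomial division,
  2n**3 + 2n**2 - 4n - 16 = (2)(n**3 + 6n**2 + 13n + 12) + (-10n**2 - 30n - 40)
  n**3 + 6n**2 + 13n + 12 = (-(1/10)n - 3/10)(-10n**2 - 30n - 40) + (0)
Last nonzero remainder: -10n**2 - 30n - 40. Dividing through by -10 gives the monic gcd n**2 + 3n + 4.

n**2 + 3n + 4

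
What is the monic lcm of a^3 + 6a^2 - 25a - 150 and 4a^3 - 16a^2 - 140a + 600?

By polynomial division,
  a^3 + 6a^2 - 25a - 150 = (1/4)(4a^3 - 16a^2 - 140a + 600) + (10a^2 + 10a - 300)
  4a^3 - 16a^2 - 140a + 600 = ((2/5)a - 2)(10a^2 + 10a - 300) + (0)
Last nonzero remainder: 10a^2 + 10a - 300. Dividing through by 10 gives the monic gcd a^2 + a - 30.
Then lcm(f, g) = f·g / gcd(f, g); expanding and making the result monic gives the answer.

a^4 + a^3 - 55a^2 - 25a + 750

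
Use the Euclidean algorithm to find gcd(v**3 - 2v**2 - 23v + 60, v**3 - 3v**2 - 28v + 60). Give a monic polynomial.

Euclidean algorithm in ℚ[v]:
  v**3 - 2v**2 - 23v + 60 = (v**3 - 3v**2 - 28v + 60) + (v**2 + 5v)
  v**3 - 3v**2 - 28v + 60 = (v - 8)(v**2 + 5v) + (12v + 60)
  v**2 + 5v = ((1/12)v)(12v + 60) + (0)
Last nonzero remainder: 12v + 60. Dividing through by 12 gives the monic gcd v + 5.

v + 5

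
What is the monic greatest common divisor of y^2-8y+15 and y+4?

Repeated division with remainder:
  y^2-8y+15 = (y-12)(y+4) + (63)
  y+4 = ((1/63)y+4/63)(63) + (0)
The last nonzero remainder is the constant 63, so the polynomials are coprime and gcd = 1.

1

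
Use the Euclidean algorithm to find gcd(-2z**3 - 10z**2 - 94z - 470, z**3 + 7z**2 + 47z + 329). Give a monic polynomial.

Apply the Euclidean algorithm:
  -2z**3 - 10z**2 - 94z - 470 = (-2)(z**3 + 7z**2 + 47z + 329) + (4z**2 + 188)
  z**3 + 7z**2 + 47z + 329 = ((1/4)z + 7/4)(4z**2 + 188) + (0)
Last nonzero remainder: 4z**2 + 188. Dividing through by 4 gives the monic gcd z**2 + 47.

z**2 + 47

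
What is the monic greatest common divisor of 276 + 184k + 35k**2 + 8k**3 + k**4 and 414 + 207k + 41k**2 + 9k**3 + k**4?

138 + 23k + 6k**2 + k**3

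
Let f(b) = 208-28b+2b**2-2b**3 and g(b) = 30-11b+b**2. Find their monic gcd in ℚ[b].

Repeated division with remainder:
  -2b**3+2b**2-28b+208 = (-2b-20)(b**2-11b+30) + (-188b+808)
  b**2-11b+30 = (-(1/188)b+315/8836)(-188b+808) + (2640/2209)
  -188b+808 = (-(103823/660)b+223109/330)(2640/2209) + (0)
The last nonzero remainder is the constant 2640/2209, so the polynomials are coprime and gcd = 1.

1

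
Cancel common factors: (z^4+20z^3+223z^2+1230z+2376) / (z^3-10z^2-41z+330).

(z^3+14z^2+139z+396)/(z^2-16z+55)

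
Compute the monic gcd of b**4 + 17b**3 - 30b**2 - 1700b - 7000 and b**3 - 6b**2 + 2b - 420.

b - 10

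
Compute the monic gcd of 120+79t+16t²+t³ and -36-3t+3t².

Repeated division with remainder:
  t³+16t²+79t+120 = ((1/3)t+17/3)(3t²-3t-36) + (108t+324)
  3t²-3t-36 = ((1/36)t-1/9)(108t+324) + (0)
Last nonzero remainder: 108t+324. Dividing through by 108 gives the monic gcd t+3.

3+t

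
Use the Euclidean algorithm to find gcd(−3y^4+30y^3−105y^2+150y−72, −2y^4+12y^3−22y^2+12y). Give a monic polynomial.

y^3−6y^2+11y−6

Repeated division with remainder:
  −3y^4+30y^3−105y^2+150y−72 = (3/2)(−2y^4+12y^3−22y^2+12y) + (12y^3−72y^2+132y−72)
  −2y^4+12y^3−22y^2+12y = (−(1/6)y)(12y^3−72y^2+132y−72) + (0)
Last nonzero remainder: 12y^3−72y^2+132y−72. Dividing through by 12 gives the monic gcd y^3−6y^2+11y−6.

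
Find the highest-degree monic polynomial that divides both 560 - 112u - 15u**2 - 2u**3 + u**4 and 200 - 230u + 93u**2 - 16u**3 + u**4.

20 - 9u + u**2

Euclidean algorithm in ℚ[u]:
  u**4 - 2u**3 - 15u**2 - 112u + 560 = (u**4 - 16u**3 + 93u**2 - 230u + 200) + (14u**3 - 108u**2 + 118u + 360)
  u**4 - 16u**3 + 93u**2 - 230u + 200 = ((1/14)u - 29/49)(14u**3 - 108u**2 + 118u + 360) + ((1012/49)u**2 - (9108/49)u + 20240/49)
  14u**3 - 108u**2 + 118u + 360 = ((343/506)u + 441/506)((1012/49)u**2 - (9108/49)u + 20240/49) + (0)
Last nonzero remainder: (1012/49)u**2 - (9108/49)u + 20240/49. Dividing through by 1012/49 gives the monic gcd u**2 - 9u + 20.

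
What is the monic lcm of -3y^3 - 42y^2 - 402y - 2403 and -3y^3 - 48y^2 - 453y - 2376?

Euclidean algorithm in ℚ[y]:
  -3y^3 - 42y^2 - 402y - 2403 = (-3y^3 - 48y^2 - 453y - 2376) + (6y^2 + 51y - 27)
  -3y^3 - 48y^2 - 453y - 2376 = (-(1/2)y - 15/4)(6y^2 + 51y - 27) + (-(1101/4)y - 9909/4)
  6y^2 + 51y - 27 = (-(8/367)y + 4/367)(-(1101/4)y - 9909/4) + (0)
Last nonzero remainder: -(1101/4)y - 9909/4. Dividing through by -1101/4 gives the monic gcd y + 9.
Then lcm(f, g) = f·g / gcd(f, g); expanding and making the result monic gives the answer.

y^5 + 21y^4 + 320y^3 + 2971y^2 + 17399y + 70488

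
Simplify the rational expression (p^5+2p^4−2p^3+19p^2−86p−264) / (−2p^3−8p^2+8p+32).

(−p^3+4p^2−14p+33)/(2p−4)

Repeated division with remainder:
  p^5+2p^4−2p^3+19p^2−86p−264 = (−(1/2)p^2+p−5)(−2p^3−8p^2+8p+32) + (−13p^2−78p−104)
  −2p^3−8p^2+8p+32 = ((2/13)p−4/13)(−13p^2−78p−104) + (0)
Last nonzero remainder: −13p^2−78p−104. Dividing through by −13 gives the monic gcd p^2+6p+8.
Cancel p^2+6p+8 from numerator and denominator to get the reduced form.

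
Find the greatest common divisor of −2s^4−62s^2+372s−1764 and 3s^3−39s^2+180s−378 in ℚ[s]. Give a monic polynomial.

s^2−6s+18

Euclidean algorithm in ℚ[s]:
  −2s^4−62s^2+372s−1764 = (−(2/3)s−26/3)(3s^3−39s^2+180s−378) + (−280s^2+1680s−5040)
  3s^3−39s^2+180s−378 = (−(3/280)s+3/40)(−280s^2+1680s−5040) + (0)
Last nonzero remainder: −280s^2+1680s−5040. Dividing through by −280 gives the monic gcd s^2−6s+18.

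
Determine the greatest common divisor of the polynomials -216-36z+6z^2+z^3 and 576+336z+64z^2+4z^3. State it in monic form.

By polynomial division,
  z^3+6z^2-36z-216 = (1/4)(4z^3+64z^2+336z+576) + (-10z^2-120z-360)
  4z^3+64z^2+336z+576 = (-(2/5)z-8/5)(-10z^2-120z-360) + (0)
Last nonzero remainder: -10z^2-120z-360. Dividing through by -10 gives the monic gcd z^2+12z+36.

36+12z+z^2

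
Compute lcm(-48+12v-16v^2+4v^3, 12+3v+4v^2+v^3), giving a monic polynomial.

-48-13v^2+v^4

By polynomial division,
  4v^3-16v^2+12v-48 = (4)(v^3+4v^2+3v+12) + (-32v^2-96)
  v^3+4v^2+3v+12 = (-(1/32)v-1/8)(-32v^2-96) + (0)
Last nonzero remainder: -32v^2-96. Dividing through by -32 gives the monic gcd v^2+3.
Then lcm(f, g) = f·g / gcd(f, g); expanding and making the result monic gives the answer.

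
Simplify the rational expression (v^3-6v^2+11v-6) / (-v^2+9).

(-v^2+3v-2)/(v+3)

Euclidean algorithm in ℚ[v]:
  v^3-6v^2+11v-6 = (-v+6)(-v^2+9) + (20v-60)
  -v^2+9 = (-(1/20)v-3/20)(20v-60) + (0)
Last nonzero remainder: 20v-60. Dividing through by 20 gives the monic gcd v-3.
Cancel v-3 from numerator and denominator to get the reduced form.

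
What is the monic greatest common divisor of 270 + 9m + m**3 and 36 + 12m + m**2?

6 + m

Euclidean algorithm in ℚ[m]:
  m**3 + 9m + 270 = (m - 12)(m**2 + 12m + 36) + (117m + 702)
  m**2 + 12m + 36 = ((1/117)m + 2/39)(117m + 702) + (0)
Last nonzero remainder: 117m + 702. Dividing through by 117 gives the monic gcd m + 6.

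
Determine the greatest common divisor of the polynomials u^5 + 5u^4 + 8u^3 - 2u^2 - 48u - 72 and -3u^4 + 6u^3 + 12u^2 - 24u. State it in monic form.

u^2 - 4

Repeated division with remainder:
  u^5 + 5u^4 + 8u^3 - 2u^2 - 48u - 72 = (-(1/3)u - 7/3)(-3u^4 + 6u^3 + 12u^2 - 24u) + (26u^3 + 18u^2 - 104u - 72)
  -3u^4 + 6u^3 + 12u^2 - 24u = (-(3/26)u + 105/338)(26u^3 + 18u^2 - 104u - 72) + (-(945/169)u^2 + 3780/169)
  26u^3 + 18u^2 - 104u - 72 = (-(4394/945)u - 338/105)(-(945/169)u^2 + 3780/169) + (0)
Last nonzero remainder: -(945/169)u^2 + 3780/169. Dividing through by -945/169 gives the monic gcd u^2 - 4.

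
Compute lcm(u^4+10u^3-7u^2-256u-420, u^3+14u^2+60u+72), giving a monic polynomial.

Repeated division with remainder:
  u^4+10u^3-7u^2-256u-420 = (u-4)(u^3+14u^2+60u+72) + (-11u^2-88u-132)
  u^3+14u^2+60u+72 = (-(1/11)u-6/11)(-11u^2-88u-132) + (0)
Last nonzero remainder: -11u^2-88u-132. Dividing through by -11 gives the monic gcd u^2+8u+12.
Then lcm(f, g) = f·g / gcd(f, g); expanding and making the result monic gives the answer.

u^5+16u^4+53u^3-298u^2-1956u-2520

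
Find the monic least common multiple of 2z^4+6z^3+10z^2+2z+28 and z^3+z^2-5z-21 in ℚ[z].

By polynomial division,
  2z^4+6z^3+10z^2+2z+28 = (2z+4)(z^3+z^2-5z-21) + (16z^2+64z+112)
  z^3+z^2-5z-21 = ((1/16)z-3/16)(16z^2+64z+112) + (0)
Last nonzero remainder: 16z^2+64z+112. Dividing through by 16 gives the monic gcd z^2+4z+7.
Then lcm(f, g) = f·g / gcd(f, g); expanding and making the result monic gives the answer.

z^5-4z^3-14z^2+11z-42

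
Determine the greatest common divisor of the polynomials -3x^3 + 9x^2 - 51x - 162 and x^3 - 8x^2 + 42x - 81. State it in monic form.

x^2 - 5x + 27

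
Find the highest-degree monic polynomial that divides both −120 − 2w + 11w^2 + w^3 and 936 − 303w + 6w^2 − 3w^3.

Euclidean algorithm in ℚ[w]:
  w^3 + 11w^2 − 2w − 120 = (−1/3)(−3w^3 + 6w^2 − 303w + 936) + (13w^2 − 103w + 192)
  −3w^3 + 6w^2 − 303w + 936 = (−(3/13)w − 231/169)(13w^2 − 103w + 192) + (−(67512/169)w + 202536/169)
  13w^2 − 103w + 192 = (−(2197/67512)w + 1352/8439)(−(67512/169)w + 202536/169) + (0)
Last nonzero remainder: −(67512/169)w + 202536/169. Dividing through by −67512/169 gives the monic gcd w − 3.

−3 + w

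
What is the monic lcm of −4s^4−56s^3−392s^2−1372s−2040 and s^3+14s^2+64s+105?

s^5+21s^4+196s^3+1029s^2+2911s+3570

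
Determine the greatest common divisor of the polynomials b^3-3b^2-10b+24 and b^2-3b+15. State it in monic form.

1

Repeated division with remainder:
  b^3-3b^2-10b+24 = (b)(b^2-3b+15) + (-25b+24)
  b^2-3b+15 = (-(1/25)b+51/625)(-25b+24) + (8151/625)
  -25b+24 = (-(15625/8151)b+5000/2717)(8151/625) + (0)
The last nonzero remainder is the constant 8151/625, so the polynomials are coprime and gcd = 1.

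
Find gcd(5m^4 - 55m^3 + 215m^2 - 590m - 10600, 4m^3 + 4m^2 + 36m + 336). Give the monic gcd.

By polynomial division,
  5m^4 - 55m^3 + 215m^2 - 590m - 10600 = ((5/4)m - 15)(4m^3 + 4m^2 + 36m + 336) + (230m^2 - 470m - 5560)
  4m^3 + 4m^2 + 36m + 336 = ((2/115)m + 28/529)(230m^2 - 470m - 5560) + ((83356/529)m + 333424/529)
  230m^2 - 470m - 5560 = ((60835/41678)m - 367655/41678)((83356/529)m + 333424/529) + (0)
Last nonzero remainder: (83356/529)m + 333424/529. Dividing through by 83356/529 gives the monic gcd m + 4.

m + 4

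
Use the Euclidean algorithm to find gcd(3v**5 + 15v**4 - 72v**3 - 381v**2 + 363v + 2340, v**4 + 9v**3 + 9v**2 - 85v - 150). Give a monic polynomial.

Repeated division with remainder:
  3v**5 + 15v**4 - 72v**3 - 381v**2 + 363v + 2340 = (3v - 12)(v**4 + 9v**3 + 9v**2 - 85v - 150) + (9v**3 - 18v**2 - 207v + 540)
  v**4 + 9v**3 + 9v**2 - 85v - 150 = ((1/9)v + 11/9)(9v**3 - 18v**2 - 207v + 540) + (54v**2 + 108v - 810)
  9v**3 - 18v**2 - 207v + 540 = ((1/6)v - 2/3)(54v**2 + 108v - 810) + (0)
Last nonzero remainder: 54v**2 + 108v - 810. Dividing through by 54 gives the monic gcd v**2 + 2v - 15.

v**2 + 2v - 15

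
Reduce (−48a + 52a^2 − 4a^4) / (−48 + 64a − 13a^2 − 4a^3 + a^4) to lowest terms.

Repeated division with remainder:
  −4a^4 + 52a^2 − 48a = (−4)(a^4 − 4a^3 − 13a^2 + 64a − 48) + (−16a^3 + 208a − 192)
  a^4 − 4a^3 − 13a^2 + 64a − 48 = (−(1/16)a + 1/4)(−16a^3 + 208a − 192) + (0)
Last nonzero remainder: −16a^3 + 208a − 192. Dividing through by −16 gives the monic gcd a^3 − 13a + 12.
Cancel a^3 − 13a + 12 from numerator and denominator to get the reduced form.

(−4a)/(−4 + a)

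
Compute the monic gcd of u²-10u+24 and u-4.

u-4

By polynomial division,
  u²-10u+24 = (u-6)(u-4) + (0)
The last nonzero remainder u-4 is already monic.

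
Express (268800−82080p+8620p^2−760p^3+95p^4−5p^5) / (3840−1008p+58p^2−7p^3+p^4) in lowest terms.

Repeated division with remainder:
  −5p^5+95p^4−760p^3+8620p^2−82080p+268800 = (−5p+60)(p^4−7p^3+58p^2−1008p+3840) + (−50p^3+100p^2−2400p+38400)
  p^4−7p^3+58p^2−1008p+3840 = (−(1/50)p+1/10)(−50p^3+100p^2−2400p+38400) + (0)
Last nonzero remainder: −50p^3+100p^2−2400p+38400. Dividing through by −50 gives the monic gcd p^3−2p^2+48p−768.
Cancel p^3−2p^2+48p−768 from numerator and denominator to get the reduced form.

(−350+85p−5p^2)/(−5+p)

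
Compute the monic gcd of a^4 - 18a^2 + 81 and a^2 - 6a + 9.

By polynomial division,
  a^4 - 18a^2 + 81 = (a^2 + 6a + 9)(a^2 - 6a + 9) + (0)
The last nonzero remainder a^2 - 6a + 9 is already monic.

a^2 - 6a + 9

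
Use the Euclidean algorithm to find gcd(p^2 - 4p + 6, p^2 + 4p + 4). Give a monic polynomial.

By polynomial division,
  p^2 - 4p + 6 = (p^2 + 4p + 4) + (-8p + 2)
  p^2 + 4p + 4 = (-(1/8)p - 17/32)(-8p + 2) + (81/16)
  -8p + 2 = (-(128/81)p + 32/81)(81/16) + (0)
The last nonzero remainder is the constant 81/16, so the polynomials are coprime and gcd = 1.

1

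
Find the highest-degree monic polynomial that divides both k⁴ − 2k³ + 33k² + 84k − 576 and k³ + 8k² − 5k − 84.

k² + k − 12

Repeated division with remainder:
  k⁴ − 2k³ + 33k² + 84k − 576 = (k − 10)(k³ + 8k² − 5k − 84) + (118k² + 118k − 1416)
  k³ + 8k² − 5k − 84 = ((1/118)k + 7/118)(118k² + 118k − 1416) + (0)
Last nonzero remainder: 118k² + 118k − 1416. Dividing through by 118 gives the monic gcd k² + k − 12.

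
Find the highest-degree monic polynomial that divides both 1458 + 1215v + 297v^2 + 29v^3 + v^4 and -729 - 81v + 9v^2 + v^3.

Apply the Euclidean algorithm:
  v^4 + 29v^3 + 297v^2 + 1215v + 1458 = (v + 20)(v^3 + 9v^2 - 81v - 729) + (198v^2 + 3564v + 16038)
  v^3 + 9v^2 - 81v - 729 = ((1/198)v - 1/22)(198v^2 + 3564v + 16038) + (0)
Last nonzero remainder: 198v^2 + 3564v + 16038. Dividing through by 198 gives the monic gcd v^2 + 18v + 81.

81 + 18v + v^2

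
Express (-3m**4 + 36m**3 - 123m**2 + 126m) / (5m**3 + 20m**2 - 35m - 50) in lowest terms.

(-3m**3 + 30m**2 - 63m)/(5m**2 + 30m + 25)

Euclidean algorithm in ℚ[m]:
  -3m**4 + 36m**3 - 123m**2 + 126m = (-(3/5)m + 48/5)(5m**3 + 20m**2 - 35m - 50) + (-336m**2 + 432m + 480)
  5m**3 + 20m**2 - 35m - 50 = (-(5/336)m - 185/2352)(-336m**2 + 432m + 480) + ((300/49)m - 600/49)
  -336m**2 + 432m + 480 = (-(1372/25)m - 196/5)((300/49)m - 600/49) + (0)
Last nonzero remainder: (300/49)m - 600/49. Dividing through by 300/49 gives the monic gcd m - 2.
Cancel m - 2 from numerator and denominator to get the reduced form.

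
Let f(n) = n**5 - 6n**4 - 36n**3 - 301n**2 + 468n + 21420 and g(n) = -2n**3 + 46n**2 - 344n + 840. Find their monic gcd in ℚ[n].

n**2 - 17n + 70

By polynomial division,
  n**5 - 6n**4 - 36n**3 - 301n**2 + 468n + 21420 = (-(1/2)n**2 - (17/2)n - 183/2)(-2n**3 + 46n**2 - 344n + 840) + (1404n**2 - 23868n + 98280)
  -2n**3 + 46n**2 - 344n + 840 = (-(1/702)n + 1/117)(1404n**2 - 23868n + 98280) + (0)
Last nonzero remainder: 1404n**2 - 23868n + 98280. Dividing through by 1404 gives the monic gcd n**2 - 17n + 70.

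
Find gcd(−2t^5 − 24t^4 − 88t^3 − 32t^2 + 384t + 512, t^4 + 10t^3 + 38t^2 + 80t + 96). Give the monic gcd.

t^2 + 8t + 16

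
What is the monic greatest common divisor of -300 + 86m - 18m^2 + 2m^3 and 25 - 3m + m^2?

25 - 3m + m^2

Euclidean algorithm in ℚ[m]:
  2m^3 - 18m^2 + 86m - 300 = (2m - 12)(m^2 - 3m + 25) + (0)
The last nonzero remainder m^2 - 3m + 25 is already monic.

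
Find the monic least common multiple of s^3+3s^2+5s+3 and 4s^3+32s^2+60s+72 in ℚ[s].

Euclidean algorithm in ℚ[s]:
  s^3+3s^2+5s+3 = (1/4)(4s^3+32s^2+60s+72) + (-5s^2-10s-15)
  4s^3+32s^2+60s+72 = (-(4/5)s-24/5)(-5s^2-10s-15) + (0)
Last nonzero remainder: -5s^2-10s-15. Dividing through by -5 gives the monic gcd s^2+2s+3.
Then lcm(f, g) = f·g / gcd(f, g); expanding and making the result monic gives the answer.

s^4+9s^3+23s^2+33s+18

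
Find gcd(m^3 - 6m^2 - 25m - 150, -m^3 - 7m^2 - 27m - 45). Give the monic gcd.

m^2 + 4m + 15

By polynomial division,
  m^3 - 6m^2 - 25m - 150 = (-1)(-m^3 - 7m^2 - 27m - 45) + (-13m^2 - 52m - 195)
  -m^3 - 7m^2 - 27m - 45 = ((1/13)m + 3/13)(-13m^2 - 52m - 195) + (0)
Last nonzero remainder: -13m^2 - 52m - 195. Dividing through by -13 gives the monic gcd m^2 + 4m + 15.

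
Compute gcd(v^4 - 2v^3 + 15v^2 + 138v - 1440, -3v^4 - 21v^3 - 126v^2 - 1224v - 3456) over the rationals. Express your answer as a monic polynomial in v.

v^3 + 3v^2 + 30v + 288

By polynomial division,
  v^4 - 2v^3 + 15v^2 + 138v - 1440 = (-1/3)(-3v^4 - 21v^3 - 126v^2 - 1224v - 3456) + (-9v^3 - 27v^2 - 270v - 2592)
  -3v^4 - 21v^3 - 126v^2 - 1224v - 3456 = ((1/3)v + 4/3)(-9v^3 - 27v^2 - 270v - 2592) + (0)
Last nonzero remainder: -9v^3 - 27v^2 - 270v - 2592. Dividing through by -9 gives the monic gcd v^3 + 3v^2 + 30v + 288.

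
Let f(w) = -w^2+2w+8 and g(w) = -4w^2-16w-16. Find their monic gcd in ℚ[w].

By polynomial division,
  -w^2+2w+8 = (1/4)(-4w^2-16w-16) + (6w+12)
  -4w^2-16w-16 = (-(2/3)w-4/3)(6w+12) + (0)
Last nonzero remainder: 6w+12. Dividing through by 6 gives the monic gcd w+2.

w+2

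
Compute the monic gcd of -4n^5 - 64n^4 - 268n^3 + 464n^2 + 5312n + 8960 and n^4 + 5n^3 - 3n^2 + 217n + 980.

Repeated division with remainder:
  -4n^5 - 64n^4 - 268n^3 + 464n^2 + 5312n + 8960 = (-4n - 44)(n^4 + 5n^3 - 3n^2 + 217n + 980) + (-60n^3 + 1200n^2 + 18780n + 52080)
  n^4 + 5n^3 - 3n^2 + 217n + 980 = (-(1/60)n - 5/12)(-60n^3 + 1200n^2 + 18780n + 52080) + (810n^2 + 8910n + 22680)
  -60n^3 + 1200n^2 + 18780n + 52080 = (-(2/27)n + 62/27)(810n^2 + 8910n + 22680) + (0)
Last nonzero remainder: 810n^2 + 8910n + 22680. Dividing through by 810 gives the monic gcd n^2 + 11n + 28.

n^2 + 11n + 28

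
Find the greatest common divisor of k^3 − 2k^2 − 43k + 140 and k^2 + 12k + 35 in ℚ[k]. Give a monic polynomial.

Apply the Euclidean algorithm:
  k^3 − 2k^2 − 43k + 140 = (k − 14)(k^2 + 12k + 35) + (90k + 630)
  k^2 + 12k + 35 = ((1/90)k + 1/18)(90k + 630) + (0)
Last nonzero remainder: 90k + 630. Dividing through by 90 gives the monic gcd k + 7.

k + 7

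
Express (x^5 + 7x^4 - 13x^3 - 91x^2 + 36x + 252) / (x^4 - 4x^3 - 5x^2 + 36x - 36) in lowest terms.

Repeated division with remainder:
  x^5 + 7x^4 - 13x^3 - 91x^2 + 36x + 252 = (x + 11)(x^4 - 4x^3 - 5x^2 + 36x - 36) + (36x^3 - 72x^2 - 324x + 648)
  x^4 - 4x^3 - 5x^2 + 36x - 36 = ((1/36)x - 1/18)(36x^3 - 72x^2 - 324x + 648) + (0)
Last nonzero remainder: 36x^3 - 72x^2 - 324x + 648. Dividing through by 36 gives the monic gcd x^3 - 2x^2 - 9x + 18.
Cancel x^3 - 2x^2 - 9x + 18 from numerator and denominator to get the reduced form.

(x^2 + 9x + 14)/(x - 2)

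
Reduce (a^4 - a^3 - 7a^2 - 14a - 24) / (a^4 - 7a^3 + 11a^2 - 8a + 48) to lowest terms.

Repeated division with remainder:
  a^4 - a^3 - 7a^2 - 14a - 24 = (a^4 - 7a^3 + 11a^2 - 8a + 48) + (6a^3 - 18a^2 - 6a - 72)
  a^4 - 7a^3 + 11a^2 - 8a + 48 = ((1/6)a - 2/3)(6a^3 - 18a^2 - 6a - 72) + (0)
Last nonzero remainder: 6a^3 - 18a^2 - 6a - 72. Dividing through by 6 gives the monic gcd a^3 - 3a^2 - a - 12.
Cancel a^3 - 3a^2 - a - 12 from numerator and denominator to get the reduced form.

(a + 2)/(a - 4)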